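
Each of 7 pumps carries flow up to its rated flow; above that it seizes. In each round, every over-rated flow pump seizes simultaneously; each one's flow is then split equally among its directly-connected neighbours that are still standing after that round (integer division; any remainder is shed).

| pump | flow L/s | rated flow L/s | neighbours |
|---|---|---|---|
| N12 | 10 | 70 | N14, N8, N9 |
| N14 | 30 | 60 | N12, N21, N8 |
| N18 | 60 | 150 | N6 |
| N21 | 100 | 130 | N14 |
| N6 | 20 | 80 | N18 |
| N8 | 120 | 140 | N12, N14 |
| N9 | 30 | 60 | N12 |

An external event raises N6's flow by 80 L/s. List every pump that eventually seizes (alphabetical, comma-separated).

N18, N6

Round 1 — N6 at 100 > 80. N6 seizes.
  N6 sheds 100 L/s to N18: 100 each.
    N18: 60+100 = 160 > 150
Round 2 — N18 seizes.
  N18 sheds 160 L/s: no online neighbours, lost.
No further seizures.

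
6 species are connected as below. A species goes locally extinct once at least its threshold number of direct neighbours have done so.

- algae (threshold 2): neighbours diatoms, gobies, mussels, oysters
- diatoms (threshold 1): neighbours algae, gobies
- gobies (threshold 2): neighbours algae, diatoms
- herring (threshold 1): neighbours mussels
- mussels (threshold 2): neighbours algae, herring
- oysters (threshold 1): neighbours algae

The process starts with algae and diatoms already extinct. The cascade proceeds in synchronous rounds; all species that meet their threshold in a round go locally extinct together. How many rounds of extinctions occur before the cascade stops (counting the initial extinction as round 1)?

2

Round 1 — algae, diatoms go locally extinct (initial).
Round 2 — checking thresholds:
  gobies: 2 of 2 neighbours ≥ 2, goes locally extinct.
  mussels: 1 of 2 neighbours < 2, below threshold.
  oysters: 1 of 1 neighbours ≥ 1, goes locally extinct.
Round 3 — no new extinctions; cascade stops.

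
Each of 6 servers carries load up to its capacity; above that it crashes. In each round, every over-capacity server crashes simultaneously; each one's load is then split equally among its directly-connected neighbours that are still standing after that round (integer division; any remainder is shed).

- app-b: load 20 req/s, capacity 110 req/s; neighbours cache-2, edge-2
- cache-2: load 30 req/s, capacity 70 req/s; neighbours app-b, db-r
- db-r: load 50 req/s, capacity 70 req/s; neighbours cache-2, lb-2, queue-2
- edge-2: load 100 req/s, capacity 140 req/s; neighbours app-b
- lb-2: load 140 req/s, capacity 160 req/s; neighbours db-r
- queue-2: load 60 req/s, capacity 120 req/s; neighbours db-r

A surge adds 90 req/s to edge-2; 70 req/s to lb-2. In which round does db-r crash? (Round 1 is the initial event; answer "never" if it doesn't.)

Round 1 — edge-2 at 190 > 140; lb-2 at 210 > 160. edge-2, lb-2 crash.
  edge-2 sheds 190 req/s to app-b: 190 each.
    app-b: 20+190 = 210 > 110
  lb-2 sheds 210 req/s to db-r: 210 each.
    db-r: 50+210 = 260 > 70
Round 2 — app-b, db-r crash.
  app-b sheds 210 req/s to cache-2: 210 each.
    cache-2: 30+210 = 240 > 70
  db-r sheds 260 req/s to cache-2, queue-2: 130 each.
    cache-2: 240+130 = 370 > 70
    queue-2: 60+130 = 190 > 120
Round 3 — cache-2, queue-2 crash.
  cache-2 sheds 370 req/s: no online neighbours, lost.
  queue-2 sheds 190 req/s: no online neighbours, lost.
No further crashes.

2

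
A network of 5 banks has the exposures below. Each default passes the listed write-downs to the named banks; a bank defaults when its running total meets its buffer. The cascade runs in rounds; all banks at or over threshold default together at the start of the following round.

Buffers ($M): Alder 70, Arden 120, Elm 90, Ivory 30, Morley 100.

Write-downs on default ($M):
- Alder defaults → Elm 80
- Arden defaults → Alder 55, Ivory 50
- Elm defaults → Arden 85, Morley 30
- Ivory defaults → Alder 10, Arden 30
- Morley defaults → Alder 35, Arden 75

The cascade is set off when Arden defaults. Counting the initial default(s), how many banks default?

Round 1 — Arden defaults (initial).
  Alder: +55 → 55 < 70
  Ivory: +50 → 50 ≥ 30
Round 2 — Ivory defaults.
  Alder: +10 → 65 < 70
No further defaults.

2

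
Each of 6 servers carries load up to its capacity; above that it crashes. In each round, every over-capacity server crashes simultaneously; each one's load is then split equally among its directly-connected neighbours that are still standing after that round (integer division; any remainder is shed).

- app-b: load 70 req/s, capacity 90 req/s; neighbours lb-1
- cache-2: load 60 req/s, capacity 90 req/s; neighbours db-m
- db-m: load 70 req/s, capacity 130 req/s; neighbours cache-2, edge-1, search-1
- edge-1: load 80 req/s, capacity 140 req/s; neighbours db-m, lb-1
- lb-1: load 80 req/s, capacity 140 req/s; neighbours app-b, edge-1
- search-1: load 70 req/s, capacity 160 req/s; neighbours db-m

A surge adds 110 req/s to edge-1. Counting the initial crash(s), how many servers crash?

Round 1 — edge-1 at 190 > 140. edge-1 crashes.
  edge-1 sheds 190 req/s to db-m, lb-1: 95 each.
    db-m: 70+95 = 165 > 130
    lb-1: 80+95 = 175 > 140
Round 2 — db-m, lb-1 crash.
  db-m sheds 165 req/s to cache-2, search-1: 82 each (1 lost).
    cache-2: 60+82 = 142 > 90
    search-1: 70+82 = 152 ≤ 160
  lb-1 sheds 175 req/s to app-b: 175 each.
    app-b: 70+175 = 245 > 90
Round 3 — app-b, cache-2 crash.
  app-b sheds 245 req/s: no online neighbours, lost.
  cache-2 sheds 142 req/s: no online neighbours, lost.
No further crashes.

5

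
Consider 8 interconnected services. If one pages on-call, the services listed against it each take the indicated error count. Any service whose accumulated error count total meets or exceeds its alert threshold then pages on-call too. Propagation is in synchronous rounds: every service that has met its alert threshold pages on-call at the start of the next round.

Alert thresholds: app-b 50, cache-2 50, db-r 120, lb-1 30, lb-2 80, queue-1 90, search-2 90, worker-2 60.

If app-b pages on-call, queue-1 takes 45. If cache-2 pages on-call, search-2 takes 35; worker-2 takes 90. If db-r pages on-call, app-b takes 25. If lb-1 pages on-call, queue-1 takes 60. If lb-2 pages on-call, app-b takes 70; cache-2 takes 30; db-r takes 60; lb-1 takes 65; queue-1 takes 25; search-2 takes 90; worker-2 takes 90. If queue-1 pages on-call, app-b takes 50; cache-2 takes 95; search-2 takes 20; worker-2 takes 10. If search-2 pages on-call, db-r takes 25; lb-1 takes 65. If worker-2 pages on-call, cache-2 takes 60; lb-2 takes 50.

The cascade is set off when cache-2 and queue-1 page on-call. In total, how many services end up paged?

4

Round 1 — cache-2, queue-1 page on-call (initial).
  app-b: +50 → 50 ≥ 50
  search-2: +35+20 → 55 < 90
  worker-2: +90+10 → 100 ≥ 60
Round 2 — app-b, worker-2 page on-call.
  lb-2: +50 → 50 < 80
No further pages.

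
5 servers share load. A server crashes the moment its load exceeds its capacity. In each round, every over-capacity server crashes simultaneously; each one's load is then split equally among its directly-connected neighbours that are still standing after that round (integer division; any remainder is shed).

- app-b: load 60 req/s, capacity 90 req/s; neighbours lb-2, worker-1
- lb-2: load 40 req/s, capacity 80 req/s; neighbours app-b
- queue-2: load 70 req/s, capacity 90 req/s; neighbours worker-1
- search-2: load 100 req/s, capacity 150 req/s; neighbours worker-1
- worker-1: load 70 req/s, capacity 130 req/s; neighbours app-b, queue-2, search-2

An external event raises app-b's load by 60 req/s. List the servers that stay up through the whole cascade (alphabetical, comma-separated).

queue-2, search-2, worker-1

Round 1 — app-b at 120 > 90. app-b crashes.
  app-b sheds 120 req/s to lb-2, worker-1: 60 each.
    lb-2: 40+60 = 100 > 80
    worker-1: 70+60 = 130 ≤ 130
Round 2 — lb-2 crashes.
  lb-2 sheds 100 req/s: no online neighbours, lost.
No further crashes.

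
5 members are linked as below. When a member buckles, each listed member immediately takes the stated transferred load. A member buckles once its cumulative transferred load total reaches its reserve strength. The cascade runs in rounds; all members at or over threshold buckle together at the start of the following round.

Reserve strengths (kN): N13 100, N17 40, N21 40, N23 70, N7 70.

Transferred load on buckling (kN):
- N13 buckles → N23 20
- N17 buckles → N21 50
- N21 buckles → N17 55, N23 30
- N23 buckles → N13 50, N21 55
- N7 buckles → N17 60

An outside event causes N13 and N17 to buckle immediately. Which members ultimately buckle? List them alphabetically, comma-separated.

Round 1 — N13, N17 buckle (initial).
  N21: +50 → 50 ≥ 40
  N23: +20 → 20 < 70
Round 2 — N21 buckles.
  N23: +30 → 50 < 70
No further bucklings.

N13, N17, N21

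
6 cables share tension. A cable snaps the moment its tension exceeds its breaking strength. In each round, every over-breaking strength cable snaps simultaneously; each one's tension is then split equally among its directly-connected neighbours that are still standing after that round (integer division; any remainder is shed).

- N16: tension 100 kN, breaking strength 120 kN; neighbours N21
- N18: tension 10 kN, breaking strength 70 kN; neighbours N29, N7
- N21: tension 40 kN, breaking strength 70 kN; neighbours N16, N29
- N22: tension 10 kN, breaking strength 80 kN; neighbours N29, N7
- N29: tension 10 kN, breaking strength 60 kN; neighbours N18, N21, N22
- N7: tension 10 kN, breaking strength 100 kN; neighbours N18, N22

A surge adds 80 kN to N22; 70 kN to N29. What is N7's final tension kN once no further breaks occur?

Round 1 — N22 at 90 > 80; N29 at 80 > 60. N22, N29 snap.
  N22 sheds 90 kN to N7: 90 each.
    N7: 10+90 = 100 ≤ 100
  N29 sheds 80 kN to N18, N21: 40 each.
    N18: 10+40 = 50 ≤ 70
    N21: 40+40 = 80 > 70
Round 2 — N21 snaps.
  N21 sheds 80 kN to N16: 80 each.
    N16: 100+80 = 180 > 120
Round 3 — N16 snaps.
  N16 sheds 180 kN: no online neighbours, lost.
No further breaks.

100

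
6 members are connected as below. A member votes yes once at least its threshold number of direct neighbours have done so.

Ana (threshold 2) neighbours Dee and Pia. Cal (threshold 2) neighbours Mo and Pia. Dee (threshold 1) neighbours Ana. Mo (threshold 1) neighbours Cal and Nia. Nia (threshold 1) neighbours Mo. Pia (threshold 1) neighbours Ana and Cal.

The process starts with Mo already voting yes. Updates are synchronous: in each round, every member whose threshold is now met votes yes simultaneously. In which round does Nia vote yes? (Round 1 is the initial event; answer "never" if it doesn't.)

2

Round 1 — Mo votes yes (initial).
Round 2 — checking thresholds:
  Cal: 1 of 2 neighbours < 2, holds.
  Nia: 1 of 1 neighbours ≥ 1, votes yes.
Round 3 — no new yes votes; cascade stops.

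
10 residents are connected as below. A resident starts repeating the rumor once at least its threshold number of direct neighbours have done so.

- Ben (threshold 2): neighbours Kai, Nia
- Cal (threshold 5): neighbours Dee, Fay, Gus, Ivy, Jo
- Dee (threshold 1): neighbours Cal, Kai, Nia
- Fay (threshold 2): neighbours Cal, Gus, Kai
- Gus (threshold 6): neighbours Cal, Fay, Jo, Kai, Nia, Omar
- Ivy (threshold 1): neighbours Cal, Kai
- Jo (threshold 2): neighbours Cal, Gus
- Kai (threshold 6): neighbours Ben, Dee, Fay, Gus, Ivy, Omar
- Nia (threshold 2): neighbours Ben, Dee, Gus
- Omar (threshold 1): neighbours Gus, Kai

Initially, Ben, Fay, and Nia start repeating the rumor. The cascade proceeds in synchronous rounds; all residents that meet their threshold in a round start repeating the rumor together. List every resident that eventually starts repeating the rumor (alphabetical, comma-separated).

Round 1 — Ben, Fay, Nia start repeating the rumor (initial).
Round 2 — checking thresholds:
  Cal: 1 of 5 neighbours < 5, below threshold.
  Dee: 1 of 3 neighbours ≥ 1, starts repeating the rumor.
  Gus: 2 of 6 neighbours < 6, below threshold.
  Kai: 2 of 6 neighbours < 6, below threshold.
Round 3 — no new spreads; cascade stops.

Ben, Dee, Fay, Nia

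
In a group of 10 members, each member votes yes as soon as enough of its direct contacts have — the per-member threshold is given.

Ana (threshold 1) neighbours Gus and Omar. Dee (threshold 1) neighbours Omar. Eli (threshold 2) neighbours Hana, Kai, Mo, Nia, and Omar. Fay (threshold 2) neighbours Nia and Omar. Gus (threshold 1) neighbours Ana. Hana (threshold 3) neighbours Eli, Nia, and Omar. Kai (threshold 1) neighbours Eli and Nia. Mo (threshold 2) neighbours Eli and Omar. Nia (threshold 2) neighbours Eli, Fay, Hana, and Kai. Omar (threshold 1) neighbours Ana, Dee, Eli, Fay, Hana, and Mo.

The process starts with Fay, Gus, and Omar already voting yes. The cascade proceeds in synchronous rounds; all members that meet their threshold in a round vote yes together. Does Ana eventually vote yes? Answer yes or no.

yes

Round 1 — Fay, Gus, Omar vote yes (initial).
Round 2 — checking thresholds:
  Ana: 2 of 2 neighbours ≥ 1, votes yes.
  Dee: 1 of 1 neighbours ≥ 1, votes yes.
  Eli: 1 of 5 neighbours < 2, not yet.
  Hana: 1 of 3 neighbours < 3, not yet.
  Mo: 1 of 2 neighbours < 2, not yet.
  Nia: 1 of 4 neighbours < 2, not yet.
Round 3 — no new yes votes; cascade stops.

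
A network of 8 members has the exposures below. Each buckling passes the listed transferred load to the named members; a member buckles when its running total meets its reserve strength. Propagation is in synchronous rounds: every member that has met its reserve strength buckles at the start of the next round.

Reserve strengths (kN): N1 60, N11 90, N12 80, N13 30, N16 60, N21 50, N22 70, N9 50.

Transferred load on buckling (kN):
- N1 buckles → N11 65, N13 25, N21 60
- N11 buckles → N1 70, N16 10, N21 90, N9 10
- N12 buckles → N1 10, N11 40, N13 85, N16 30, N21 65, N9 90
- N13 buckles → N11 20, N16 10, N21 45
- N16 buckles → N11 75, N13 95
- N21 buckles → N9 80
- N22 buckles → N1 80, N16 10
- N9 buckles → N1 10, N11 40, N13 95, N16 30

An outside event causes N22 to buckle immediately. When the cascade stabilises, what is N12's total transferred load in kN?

Round 1 — N22 buckles (initial).
  N1: +80 → 80 ≥ 60
  N16: +10 → 10 < 60
Round 2 — N1 buckles.
  N11: +65 → 65 < 90
  N13: +25 → 25 < 30
  N21: +60 → 60 ≥ 50
Round 3 — N21 buckles.
  N9: +80 → 80 ≥ 50
Round 4 — N9 buckles.
  N11: +40 → 105 ≥ 90
  N13: +95 → 120 ≥ 30
  N16: +30 → 40 < 60
Round 5 — N11, N13 buckle.
  N16: +10+10 → 60 ≥ 60
Round 6 — N16 buckles.
No further bucklings.

0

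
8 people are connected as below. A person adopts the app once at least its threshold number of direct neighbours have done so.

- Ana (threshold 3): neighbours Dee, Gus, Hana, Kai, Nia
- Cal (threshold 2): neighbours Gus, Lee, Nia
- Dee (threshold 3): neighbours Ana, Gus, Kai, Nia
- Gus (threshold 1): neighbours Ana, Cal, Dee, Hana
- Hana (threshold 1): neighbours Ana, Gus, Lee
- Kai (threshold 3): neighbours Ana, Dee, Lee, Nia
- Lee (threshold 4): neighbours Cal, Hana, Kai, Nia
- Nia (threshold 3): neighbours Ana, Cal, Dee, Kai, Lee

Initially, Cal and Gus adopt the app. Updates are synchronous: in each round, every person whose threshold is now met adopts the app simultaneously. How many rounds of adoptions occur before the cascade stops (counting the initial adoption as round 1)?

2

Round 1 — Cal, Gus adopt the app (initial).
Round 2 — checking thresholds:
  Ana: 1 of 5 neighbours < 3, not yet.
  Dee: 1 of 4 neighbours < 3, not yet.
  Hana: 1 of 3 neighbours ≥ 1, adopts the app.
  Lee: 1 of 4 neighbours < 4, not yet.
  Nia: 1 of 5 neighbours < 3, not yet.
Round 3 — no new adoptions; cascade stops.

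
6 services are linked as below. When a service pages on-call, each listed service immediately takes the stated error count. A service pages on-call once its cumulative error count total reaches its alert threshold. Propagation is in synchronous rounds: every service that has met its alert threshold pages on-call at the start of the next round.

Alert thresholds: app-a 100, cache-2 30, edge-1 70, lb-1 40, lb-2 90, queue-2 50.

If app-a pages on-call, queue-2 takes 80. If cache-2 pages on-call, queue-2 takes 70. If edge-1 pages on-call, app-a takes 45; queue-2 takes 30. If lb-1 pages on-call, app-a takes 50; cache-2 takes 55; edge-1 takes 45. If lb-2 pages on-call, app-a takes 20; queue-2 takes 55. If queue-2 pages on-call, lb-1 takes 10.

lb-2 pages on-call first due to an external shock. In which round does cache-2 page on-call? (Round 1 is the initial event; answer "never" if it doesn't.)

never

Round 1 — lb-2 pages on-call (initial).
  app-a: +20 → 20 < 100
  queue-2: +55 → 55 ≥ 50
Round 2 — queue-2 pages on-call.
  lb-1: +10 → 10 < 40
No further pages.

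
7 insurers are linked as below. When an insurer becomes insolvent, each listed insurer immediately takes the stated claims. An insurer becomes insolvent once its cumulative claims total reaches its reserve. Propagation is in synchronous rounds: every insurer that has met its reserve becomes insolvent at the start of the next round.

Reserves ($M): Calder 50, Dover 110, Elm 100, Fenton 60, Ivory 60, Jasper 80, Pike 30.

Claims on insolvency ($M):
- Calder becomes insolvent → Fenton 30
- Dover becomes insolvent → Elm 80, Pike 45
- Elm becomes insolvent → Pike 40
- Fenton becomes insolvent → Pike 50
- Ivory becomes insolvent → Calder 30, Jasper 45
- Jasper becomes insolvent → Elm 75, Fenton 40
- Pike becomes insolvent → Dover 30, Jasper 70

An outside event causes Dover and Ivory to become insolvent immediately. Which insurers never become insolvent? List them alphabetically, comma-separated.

Round 1 — Dover, Ivory become insolvent (initial).
  Calder: +30 → 30 < 50
  Elm: +80 → 80 < 100
  Jasper: +45 → 45 < 80
  Pike: +45 → 45 ≥ 30
Round 2 — Pike becomes insolvent.
  Jasper: +70 → 115 ≥ 80
Round 3 — Jasper becomes insolvent.
  Elm: +75 → 155 ≥ 100
  Fenton: +40 → 40 < 60
Round 4 — Elm becomes insolvent.
No further insolvencies.

Calder, Fenton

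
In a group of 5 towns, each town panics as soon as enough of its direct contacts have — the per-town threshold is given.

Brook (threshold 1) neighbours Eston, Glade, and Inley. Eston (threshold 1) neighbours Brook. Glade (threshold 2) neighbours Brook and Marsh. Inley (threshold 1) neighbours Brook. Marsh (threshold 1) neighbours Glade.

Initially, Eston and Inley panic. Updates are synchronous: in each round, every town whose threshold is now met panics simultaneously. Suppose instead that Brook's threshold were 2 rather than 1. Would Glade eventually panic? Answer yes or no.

With Brook's threshold at 2:
Round 1 — Eston, Inley panic (initial).
Round 2 — checking thresholds:
  Brook: 2 of 3 neighbours ≥ 2, panics.
Round 3 — no new panics; cascade stops.

no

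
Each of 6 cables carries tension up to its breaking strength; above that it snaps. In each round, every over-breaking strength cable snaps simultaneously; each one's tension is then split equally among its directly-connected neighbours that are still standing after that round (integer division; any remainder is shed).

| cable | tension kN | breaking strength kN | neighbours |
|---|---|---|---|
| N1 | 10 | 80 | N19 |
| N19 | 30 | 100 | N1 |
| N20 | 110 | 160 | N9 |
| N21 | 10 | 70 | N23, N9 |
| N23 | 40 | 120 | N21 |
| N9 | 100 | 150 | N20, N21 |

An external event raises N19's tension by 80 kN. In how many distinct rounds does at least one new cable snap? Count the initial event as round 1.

2

Round 1 — N19 at 110 > 100. N19 snaps.
  N19 sheds 110 kN to N1: 110 each.
    N1: 10+110 = 120 > 80
Round 2 — N1 snaps.
  N1 sheds 120 kN: no online neighbours, lost.
No further breaks.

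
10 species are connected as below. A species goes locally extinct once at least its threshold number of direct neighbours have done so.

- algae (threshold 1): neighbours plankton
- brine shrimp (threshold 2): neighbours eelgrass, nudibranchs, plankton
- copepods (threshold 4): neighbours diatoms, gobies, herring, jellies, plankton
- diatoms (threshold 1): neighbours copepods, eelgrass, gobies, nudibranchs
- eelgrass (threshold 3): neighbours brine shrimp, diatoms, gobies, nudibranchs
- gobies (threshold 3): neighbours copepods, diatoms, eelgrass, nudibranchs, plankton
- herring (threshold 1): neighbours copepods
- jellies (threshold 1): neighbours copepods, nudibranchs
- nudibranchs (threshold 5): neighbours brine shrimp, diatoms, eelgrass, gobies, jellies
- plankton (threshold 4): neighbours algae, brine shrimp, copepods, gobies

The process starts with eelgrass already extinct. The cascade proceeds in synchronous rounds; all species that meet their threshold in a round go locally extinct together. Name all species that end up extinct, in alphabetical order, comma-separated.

diatoms, eelgrass

Round 1 — eelgrass goes locally extinct (initial).
Round 2 — checking thresholds:
  brine shrimp: 1 of 3 neighbours < 2, holds.
  diatoms: 1 of 4 neighbours ≥ 1, goes locally extinct.
  gobies: 1 of 5 neighbours < 3, holds.
  nudibranchs: 1 of 5 neighbours < 5, holds.
Round 3 — no new extinctions; cascade stops.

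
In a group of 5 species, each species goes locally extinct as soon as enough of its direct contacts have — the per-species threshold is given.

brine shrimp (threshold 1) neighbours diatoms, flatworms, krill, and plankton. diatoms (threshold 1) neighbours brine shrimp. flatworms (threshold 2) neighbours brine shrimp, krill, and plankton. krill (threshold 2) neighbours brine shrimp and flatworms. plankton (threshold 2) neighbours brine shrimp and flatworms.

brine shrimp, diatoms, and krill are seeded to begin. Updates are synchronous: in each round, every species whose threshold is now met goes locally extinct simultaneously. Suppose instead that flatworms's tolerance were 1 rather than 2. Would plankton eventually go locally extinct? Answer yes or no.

With flatworms's tolerance at 1:
Round 1 — brine shrimp, diatoms, krill go locally extinct (initial).
Round 2 — checking thresholds:
  flatworms: 2 of 3 neighbours ≥ 1, goes locally extinct.
  plankton: 1 of 2 neighbours < 2, holds.
Round 3 — checking thresholds:
  plankton: 2 of 2 neighbours ≥ 2, goes locally extinct.
Round 4 — no new extinctions; cascade stops.

yes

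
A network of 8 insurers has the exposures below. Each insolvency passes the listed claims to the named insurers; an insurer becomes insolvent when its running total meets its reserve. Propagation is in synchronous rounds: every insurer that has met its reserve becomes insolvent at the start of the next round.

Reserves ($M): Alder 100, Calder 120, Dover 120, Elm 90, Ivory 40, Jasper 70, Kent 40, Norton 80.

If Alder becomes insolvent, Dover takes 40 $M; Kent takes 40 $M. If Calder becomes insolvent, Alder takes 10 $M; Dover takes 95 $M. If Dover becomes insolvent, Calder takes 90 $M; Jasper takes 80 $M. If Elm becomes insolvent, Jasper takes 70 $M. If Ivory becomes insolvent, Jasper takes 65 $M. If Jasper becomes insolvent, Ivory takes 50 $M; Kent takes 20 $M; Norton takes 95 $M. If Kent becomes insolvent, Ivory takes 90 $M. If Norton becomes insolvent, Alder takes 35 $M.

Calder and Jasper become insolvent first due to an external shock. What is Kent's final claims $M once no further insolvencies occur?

Round 1 — Calder, Jasper become insolvent (initial).
  Alder: +10 → 10 < 100
  Dover: +95 → 95 < 120
  Ivory: +50 → 50 ≥ 40
  Kent: +20 → 20 < 40
  Norton: +95 → 95 ≥ 80
Round 2 — Ivory, Norton become insolvent.
  Alder: +35 → 45 < 100
No further insolvencies.

20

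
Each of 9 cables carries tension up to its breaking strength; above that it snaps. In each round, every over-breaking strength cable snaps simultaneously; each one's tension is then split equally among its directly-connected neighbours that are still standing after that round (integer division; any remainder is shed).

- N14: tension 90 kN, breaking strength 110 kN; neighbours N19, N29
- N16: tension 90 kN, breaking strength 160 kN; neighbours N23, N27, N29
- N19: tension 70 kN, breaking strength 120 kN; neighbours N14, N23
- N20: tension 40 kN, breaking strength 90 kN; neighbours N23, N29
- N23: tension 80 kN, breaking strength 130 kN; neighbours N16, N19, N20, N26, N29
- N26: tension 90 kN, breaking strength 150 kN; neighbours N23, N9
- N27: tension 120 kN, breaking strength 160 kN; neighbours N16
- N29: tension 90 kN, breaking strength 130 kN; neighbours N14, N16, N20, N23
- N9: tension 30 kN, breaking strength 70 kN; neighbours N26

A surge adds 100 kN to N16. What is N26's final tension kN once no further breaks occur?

137

Round 1 — N16 at 190 > 160. N16 snaps.
  N16 sheds 190 kN to N23, N27, N29: 63 each (1 lost).
    N23: 80+63 = 143 > 130
    N27: 120+63 = 183 > 160
    N29: 90+63 = 153 > 130
Round 2 — N23, N27, N29 snap.
  N23 sheds 143 kN to N19, N20, N26: 47 each (2 lost).
    N19: 70+47 = 117 ≤ 120
    N20: 40+47 = 87 ≤ 90
    N26: 90+47 = 137 ≤ 150
  N27 sheds 183 kN: no online neighbours, lost.
  N29 sheds 153 kN to N14, N20: 76 each (1 lost).
    N14: 90+76 = 166 > 110
    N20: 87+76 = 163 > 90
Round 3 — N14, N20 snap.
  N14 sheds 166 kN to N19: 166 each.
    N19: 117+166 = 283 > 120
  N20 sheds 163 kN: no online neighbours, lost.
Round 4 — N19 snaps.
  N19 sheds 283 kN: no online neighbours, lost.
No further breaks.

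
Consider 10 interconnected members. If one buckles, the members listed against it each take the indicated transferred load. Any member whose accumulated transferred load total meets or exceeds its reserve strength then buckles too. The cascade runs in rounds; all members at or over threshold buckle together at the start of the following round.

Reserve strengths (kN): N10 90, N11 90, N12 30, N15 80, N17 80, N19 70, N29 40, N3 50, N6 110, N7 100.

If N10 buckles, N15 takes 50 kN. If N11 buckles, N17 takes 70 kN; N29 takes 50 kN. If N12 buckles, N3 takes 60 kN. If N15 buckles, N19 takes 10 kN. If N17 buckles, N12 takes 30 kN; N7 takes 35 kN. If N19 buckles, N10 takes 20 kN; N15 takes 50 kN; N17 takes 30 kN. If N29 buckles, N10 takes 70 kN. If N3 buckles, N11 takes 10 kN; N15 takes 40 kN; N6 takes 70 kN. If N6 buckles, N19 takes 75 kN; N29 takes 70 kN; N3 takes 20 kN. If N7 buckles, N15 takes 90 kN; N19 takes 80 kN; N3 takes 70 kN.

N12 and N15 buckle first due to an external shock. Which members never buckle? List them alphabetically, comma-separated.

N10, N11, N17, N19, N29, N6, N7

Round 1 — N12, N15 buckle (initial).
  N19: +10 → 10 < 70
  N3: +60 → 60 ≥ 50
Round 2 — N3 buckles.
  N11: +10 → 10 < 90
  N6: +70 → 70 < 110
No further bucklings.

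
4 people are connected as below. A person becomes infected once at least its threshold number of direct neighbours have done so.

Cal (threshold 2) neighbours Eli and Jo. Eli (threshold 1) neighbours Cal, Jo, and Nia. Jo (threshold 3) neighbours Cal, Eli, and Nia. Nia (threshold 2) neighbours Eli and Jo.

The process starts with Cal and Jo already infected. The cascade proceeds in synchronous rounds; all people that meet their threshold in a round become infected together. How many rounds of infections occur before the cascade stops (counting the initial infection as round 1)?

Round 1 — Cal, Jo become infected (initial).
Round 2 — checking thresholds:
  Eli: 2 of 3 neighbours ≥ 1, becomes infected.
  Nia: 1 of 2 neighbours < 2, holds.
Round 3 — checking thresholds:
  Nia: 2 of 2 neighbours ≥ 2, becomes infected.
Round 4 — no new infections; cascade stops.

3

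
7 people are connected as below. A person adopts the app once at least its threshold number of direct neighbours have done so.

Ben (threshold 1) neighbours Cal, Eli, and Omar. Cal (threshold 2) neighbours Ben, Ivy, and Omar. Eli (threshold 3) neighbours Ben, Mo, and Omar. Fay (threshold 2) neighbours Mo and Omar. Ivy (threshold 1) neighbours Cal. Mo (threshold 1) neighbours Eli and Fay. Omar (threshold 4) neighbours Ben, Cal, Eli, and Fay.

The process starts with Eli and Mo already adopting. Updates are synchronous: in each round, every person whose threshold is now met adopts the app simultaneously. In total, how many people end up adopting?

Round 1 — Eli, Mo adopt the app (initial).
Round 2 — checking thresholds:
  Ben: 1 of 3 neighbours ≥ 1, adopts the app.
  Fay: 1 of 2 neighbours < 2, not yet.
  Omar: 1 of 4 neighbours < 4, not yet.
Round 3 — no new adoptions; cascade stops.

3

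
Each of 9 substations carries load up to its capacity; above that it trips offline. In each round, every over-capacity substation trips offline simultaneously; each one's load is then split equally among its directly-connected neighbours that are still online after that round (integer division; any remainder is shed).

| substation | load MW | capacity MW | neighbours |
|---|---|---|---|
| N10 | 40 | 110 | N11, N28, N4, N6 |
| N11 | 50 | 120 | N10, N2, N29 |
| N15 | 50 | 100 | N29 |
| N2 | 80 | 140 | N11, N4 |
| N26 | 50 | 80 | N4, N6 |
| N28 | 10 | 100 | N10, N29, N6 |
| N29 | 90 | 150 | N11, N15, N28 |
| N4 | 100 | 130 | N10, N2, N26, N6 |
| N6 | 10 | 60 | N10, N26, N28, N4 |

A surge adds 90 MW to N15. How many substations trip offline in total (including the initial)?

Round 1 — N15 at 140 > 100. N15 trips offline.
  N15 sheds 140 MW to N29: 140 each.
    N29: 90+140 = 230 > 150
Round 2 — N29 trips offline.
  N29 sheds 230 MW to N11, N28: 115 each.
    N11: 50+115 = 165 > 120
    N28: 10+115 = 125 > 100
Round 3 — N11, N28 trip offline.
  N11 sheds 165 MW to N10, N2: 82 each (1 lost).
    N10: 40+82 = 122 > 110
    N2: 80+82 = 162 > 140
  N28 sheds 125 MW to N10, N6: 62 each (1 lost).
    N10: 122+62 = 184 > 110
    N6: 10+62 = 72 > 60
Round 4 — N10, N2, N6 trip offline.
  N10 sheds 184 MW to N4: 184 each.
    N4: 100+184 = 284 > 130
  N2 sheds 162 MW to N4: 162 each.
    N4: 284+162 = 446 > 130
  N6 sheds 72 MW to N26, N4: 36 each.
    N26: 50+36 = 86 > 80
    N4: 446+36 = 482 > 130
Round 5 — N26, N4 trip offline.
  N26 sheds 86 MW: no online neighbours, lost.
  N4 sheds 482 MW: no online neighbours, lost.
No further trips.

9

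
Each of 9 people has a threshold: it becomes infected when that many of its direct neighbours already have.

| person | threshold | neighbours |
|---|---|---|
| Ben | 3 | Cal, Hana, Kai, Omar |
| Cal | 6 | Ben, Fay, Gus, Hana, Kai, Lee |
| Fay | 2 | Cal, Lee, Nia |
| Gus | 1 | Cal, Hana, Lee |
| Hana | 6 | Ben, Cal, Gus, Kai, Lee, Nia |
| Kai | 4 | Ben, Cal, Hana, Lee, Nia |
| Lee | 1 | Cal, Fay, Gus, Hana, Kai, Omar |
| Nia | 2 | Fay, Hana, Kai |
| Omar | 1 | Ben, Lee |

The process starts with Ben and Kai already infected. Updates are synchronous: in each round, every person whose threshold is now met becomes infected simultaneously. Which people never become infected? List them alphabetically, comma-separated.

Cal, Fay, Hana, Nia

Round 1 — Ben, Kai become infected (initial).
Round 2 — checking thresholds:
  Cal: 2 of 6 neighbours < 6, holds.
  Hana: 2 of 6 neighbours < 6, holds.
  Lee: 1 of 6 neighbours ≥ 1, becomes infected.
  Nia: 1 of 3 neighbours < 2, holds.
  Omar: 1 of 2 neighbours ≥ 1, becomes infected.
Round 3 — checking thresholds:
  Cal: 3 of 6 neighbours < 6, holds.
  Fay: 1 of 3 neighbours < 2, holds.
  Gus: 1 of 3 neighbours ≥ 1, becomes infected.
  Hana: 3 of 6 neighbours < 6, holds.
  Nia: 1 of 3 neighbours < 2, holds.
Round 4 — no new infections; cascade stops.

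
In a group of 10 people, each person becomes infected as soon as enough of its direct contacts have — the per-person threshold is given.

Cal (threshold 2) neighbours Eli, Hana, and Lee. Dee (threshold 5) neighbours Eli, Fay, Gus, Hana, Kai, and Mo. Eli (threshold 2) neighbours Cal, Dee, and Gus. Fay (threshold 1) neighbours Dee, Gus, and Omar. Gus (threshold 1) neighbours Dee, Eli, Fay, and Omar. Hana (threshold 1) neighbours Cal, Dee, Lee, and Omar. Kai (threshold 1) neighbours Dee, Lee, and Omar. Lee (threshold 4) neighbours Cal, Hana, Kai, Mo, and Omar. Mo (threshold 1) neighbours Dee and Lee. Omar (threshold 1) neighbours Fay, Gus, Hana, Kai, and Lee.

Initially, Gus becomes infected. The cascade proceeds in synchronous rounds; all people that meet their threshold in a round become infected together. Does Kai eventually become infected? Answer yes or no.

Round 1 — Gus becomes infected (initial).
Round 2 — checking thresholds:
  Dee: 1 of 6 neighbours < 5, below threshold.
  Eli: 1 of 3 neighbours < 2, below threshold.
  Fay: 1 of 3 neighbours ≥ 1, becomes infected.
  Omar: 1 of 5 neighbours ≥ 1, becomes infected.
Round 3 — checking thresholds:
  Dee: 2 of 6 neighbours < 5, below threshold.
  Eli: 1 of 3 neighbours < 2, below threshold.
  Hana: 1 of 4 neighbours ≥ 1, becomes infected.
  Kai: 1 of 3 neighbours ≥ 1, becomes infected.
  Lee: 1 of 5 neighbours < 4, below threshold.
Round 4 — no new infections; cascade stops.

yes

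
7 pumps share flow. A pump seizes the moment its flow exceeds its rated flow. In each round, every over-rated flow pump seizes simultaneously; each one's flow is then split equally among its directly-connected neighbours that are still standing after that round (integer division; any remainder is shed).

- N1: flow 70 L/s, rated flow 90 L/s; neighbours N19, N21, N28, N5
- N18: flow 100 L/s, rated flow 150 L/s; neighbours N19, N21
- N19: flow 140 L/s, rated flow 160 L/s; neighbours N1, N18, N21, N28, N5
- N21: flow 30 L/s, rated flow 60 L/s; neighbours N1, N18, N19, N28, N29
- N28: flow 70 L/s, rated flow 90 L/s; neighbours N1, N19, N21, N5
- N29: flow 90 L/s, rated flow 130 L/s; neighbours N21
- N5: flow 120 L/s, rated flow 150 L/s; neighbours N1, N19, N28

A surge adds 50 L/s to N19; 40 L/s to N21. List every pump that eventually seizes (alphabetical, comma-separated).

N1, N18, N19, N21, N28, N5

Round 1 — N19 at 190 > 160; N21 at 70 > 60. N19, N21 seize.
  N19 sheds 190 L/s to N1, N18, N28, N5: 47 each (2 lost).
    N1: 70+47 = 117 > 90
    N18: 100+47 = 147 ≤ 150
    N28: 70+47 = 117 > 90
    N5: 120+47 = 167 > 150
  N21 sheds 70 L/s to N1, N18, N28, N29: 17 each (2 lost).
    N1: 117+17 = 134 > 90
    N18: 147+17 = 164 > 150
    N28: 117+17 = 134 > 90
    N29: 90+17 = 107 ≤ 130
Round 2 — N1, N18, N28, N5 seize.
  N1 sheds 134 L/s: no online neighbours, lost.
  N18 sheds 164 L/s: no online neighbours, lost.
  N28 sheds 134 L/s: no online neighbours, lost.
  N5 sheds 167 L/s: no online neighbours, lost.
No further seizures.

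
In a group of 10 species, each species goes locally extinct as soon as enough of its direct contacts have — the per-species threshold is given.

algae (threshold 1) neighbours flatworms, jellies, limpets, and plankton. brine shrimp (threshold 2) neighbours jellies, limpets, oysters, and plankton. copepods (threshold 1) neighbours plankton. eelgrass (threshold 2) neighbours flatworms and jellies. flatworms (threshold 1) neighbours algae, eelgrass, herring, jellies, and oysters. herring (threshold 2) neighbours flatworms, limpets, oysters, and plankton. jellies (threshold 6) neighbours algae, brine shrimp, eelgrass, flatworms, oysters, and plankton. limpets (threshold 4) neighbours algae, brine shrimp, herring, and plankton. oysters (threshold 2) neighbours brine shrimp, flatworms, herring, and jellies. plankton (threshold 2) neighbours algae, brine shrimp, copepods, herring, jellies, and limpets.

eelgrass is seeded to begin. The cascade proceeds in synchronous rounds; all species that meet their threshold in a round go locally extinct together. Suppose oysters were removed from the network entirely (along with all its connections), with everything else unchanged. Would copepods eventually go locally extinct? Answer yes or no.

With oysters removed:
Round 1 — eelgrass goes locally extinct (initial).
Round 2 — checking thresholds:
  flatworms: 1 of 4 neighbours ≥ 1, goes locally extinct.
  jellies: 1 of 5 neighbours < 6, not yet.
Round 3 — checking thresholds:
  algae: 1 of 4 neighbours ≥ 1, goes locally extinct.
  herring: 1 of 3 neighbours < 2, not yet.
  jellies: 2 of 5 neighbours < 6, not yet.
Round 4 — no new extinctions; cascade stops.

no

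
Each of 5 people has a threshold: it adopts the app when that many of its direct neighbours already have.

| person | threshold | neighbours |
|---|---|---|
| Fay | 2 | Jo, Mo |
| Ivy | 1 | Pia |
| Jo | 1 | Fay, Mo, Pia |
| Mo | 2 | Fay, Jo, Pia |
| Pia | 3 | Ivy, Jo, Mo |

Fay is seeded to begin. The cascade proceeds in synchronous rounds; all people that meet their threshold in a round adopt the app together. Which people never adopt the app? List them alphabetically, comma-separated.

Round 1 — Fay adopts the app (initial).
Round 2 — checking thresholds:
  Jo: 1 of 3 neighbours ≥ 1, adopts the app.
  Mo: 1 of 3 neighbours < 2, below threshold.
Round 3 — checking thresholds:
  Mo: 2 of 3 neighbours ≥ 2, adopts the app.
  Pia: 1 of 3 neighbours < 3, below threshold.
Round 4 — no new adoptions; cascade stops.

Ivy, Pia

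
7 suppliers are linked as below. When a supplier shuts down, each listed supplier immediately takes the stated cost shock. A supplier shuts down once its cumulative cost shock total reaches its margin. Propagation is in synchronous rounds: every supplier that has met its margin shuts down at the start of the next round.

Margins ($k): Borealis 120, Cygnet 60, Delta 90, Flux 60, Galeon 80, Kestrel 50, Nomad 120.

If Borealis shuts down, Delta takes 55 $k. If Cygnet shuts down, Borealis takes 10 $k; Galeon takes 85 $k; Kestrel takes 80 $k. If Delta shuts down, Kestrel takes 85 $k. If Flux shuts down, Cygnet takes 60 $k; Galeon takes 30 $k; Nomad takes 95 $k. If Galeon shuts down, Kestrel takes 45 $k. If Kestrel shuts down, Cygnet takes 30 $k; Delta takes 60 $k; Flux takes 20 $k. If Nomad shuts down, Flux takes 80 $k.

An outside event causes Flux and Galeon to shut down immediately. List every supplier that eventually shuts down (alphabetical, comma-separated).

Cygnet, Flux, Galeon, Kestrel

Round 1 — Flux, Galeon shut down (initial).
  Cygnet: +60 → 60 ≥ 60
  Kestrel: +45 → 45 < 50
  Nomad: +95 → 95 < 120
Round 2 — Cygnet shuts down.
  Borealis: +10 → 10 < 120
  Kestrel: +80 → 125 ≥ 50
Round 3 — Kestrel shuts down.
  Delta: +60 → 60 < 90
No further shutdowns.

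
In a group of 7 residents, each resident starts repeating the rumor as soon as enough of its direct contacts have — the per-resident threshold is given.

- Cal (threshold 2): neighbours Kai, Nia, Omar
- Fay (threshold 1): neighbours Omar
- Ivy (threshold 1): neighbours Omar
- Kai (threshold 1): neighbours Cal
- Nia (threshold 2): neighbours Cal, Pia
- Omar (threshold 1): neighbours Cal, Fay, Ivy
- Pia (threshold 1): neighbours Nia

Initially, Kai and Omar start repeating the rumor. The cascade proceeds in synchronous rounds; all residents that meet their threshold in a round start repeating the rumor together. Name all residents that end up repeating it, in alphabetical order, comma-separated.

Cal, Fay, Ivy, Kai, Omar

Round 1 — Kai, Omar start repeating the rumor (initial).
Round 2 — checking thresholds:
  Cal: 2 of 3 neighbours ≥ 2, starts repeating the rumor.
  Fay: 1 of 1 neighbours ≥ 1, starts repeating the rumor.
  Ivy: 1 of 1 neighbours ≥ 1, starts repeating the rumor.
Round 3 — no new spreads; cascade stops.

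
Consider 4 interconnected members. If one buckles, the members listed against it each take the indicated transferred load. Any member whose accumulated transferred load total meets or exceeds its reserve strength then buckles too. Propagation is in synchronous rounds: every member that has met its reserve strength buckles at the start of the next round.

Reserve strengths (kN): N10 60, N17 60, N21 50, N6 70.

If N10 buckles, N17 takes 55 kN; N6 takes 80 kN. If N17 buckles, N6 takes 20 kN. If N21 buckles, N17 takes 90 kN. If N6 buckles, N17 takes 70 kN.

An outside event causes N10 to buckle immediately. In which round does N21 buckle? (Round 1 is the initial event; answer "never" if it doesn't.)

Round 1 — N10 buckles (initial).
  N17: +55 → 55 < 60
  N6: +80 → 80 ≥ 70
Round 2 — N6 buckles.
  N17: +70 → 125 ≥ 60
Round 3 — N17 buckles.
No further bucklings.

never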